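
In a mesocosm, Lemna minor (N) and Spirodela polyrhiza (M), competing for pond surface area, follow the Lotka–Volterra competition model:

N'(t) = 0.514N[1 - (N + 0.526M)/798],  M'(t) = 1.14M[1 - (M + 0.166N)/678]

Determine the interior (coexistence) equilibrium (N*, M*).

N* ≈ 484, M* ≈ 598

Setting both brackets to zero gives the nullclines N + 0.526M = 798 and 0.166N + M = 678.
Substituting M = 678 - 0.166N into the first: N(1 - 0.526·0.166) = 798 - 0.526·678.
So N* = 441/0.913 = 484, and then M* = 678 - 0.166·484 = 598.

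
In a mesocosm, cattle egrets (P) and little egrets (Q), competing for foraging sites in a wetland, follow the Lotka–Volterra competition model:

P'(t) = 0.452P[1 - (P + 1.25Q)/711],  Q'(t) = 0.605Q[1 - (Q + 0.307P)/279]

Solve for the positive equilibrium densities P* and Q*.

Setting both brackets to zero gives the nullclines P + 1.25Q = 711 and 0.307P + Q = 279.
Substituting Q = 279 - 0.307P into the first: P(1 - 1.25·0.307) = 711 - 1.25·279.
So P* = 362/0.616 = 588, and then Q* = 279 - 0.307·588 = 98.5.

P* ≈ 588, Q* ≈ 98.5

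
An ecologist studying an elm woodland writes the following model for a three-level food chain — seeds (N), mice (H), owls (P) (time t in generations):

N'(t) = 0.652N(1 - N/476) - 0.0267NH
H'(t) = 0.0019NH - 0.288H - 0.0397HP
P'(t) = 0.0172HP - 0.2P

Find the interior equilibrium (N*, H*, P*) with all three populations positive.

N* ≈ 249, H* ≈ 11.6, P* ≈ 4.68

From dP/dt = 0: 0.0172H* = 0.2, so H* = 11.6.
From dN/dt = 0: 0.652(1 - N*/476) = 0.0267·11.6, giving N* = 476·(1 - 0.476) = 249.
From dH/dt = 0: 0.0019·249 - 0.288 = 0.0397P*, so P* = 0.186/0.0397 = 4.68.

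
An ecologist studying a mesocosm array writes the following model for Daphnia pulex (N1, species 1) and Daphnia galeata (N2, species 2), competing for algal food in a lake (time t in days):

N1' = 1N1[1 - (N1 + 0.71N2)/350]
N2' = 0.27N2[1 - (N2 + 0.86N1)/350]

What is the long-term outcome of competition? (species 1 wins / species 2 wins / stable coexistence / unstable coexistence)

Compare the nullcline intercepts: K1/α12 = 350/0.71 = 493 > K2 = 350; K2/α21 = 350/0.86 = 407 > K1 = 350.
Since both inequalities hold, each species can invade when rare, so the interior equilibrium is stable.

stable coexistence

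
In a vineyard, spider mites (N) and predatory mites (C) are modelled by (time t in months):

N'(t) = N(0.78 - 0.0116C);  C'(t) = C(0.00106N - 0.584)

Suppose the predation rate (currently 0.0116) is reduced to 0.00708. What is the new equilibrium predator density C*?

At the interior fixed point, setting dN/dt = 0 with N > 0 fixes C* = (prey growth rate)/(NC coefficient) — independent of the other coefficients.
With the change, C* = 0.78/0.00708 = 110; it rises from 67.2.

C* ≈ 110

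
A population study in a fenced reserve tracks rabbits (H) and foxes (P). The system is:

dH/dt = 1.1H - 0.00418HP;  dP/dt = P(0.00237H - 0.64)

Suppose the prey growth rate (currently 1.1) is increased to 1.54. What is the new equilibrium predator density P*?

At the interior fixed point, setting dH/dt = 0 with H > 0 fixes P* = (prey growth rate)/(HP coefficient) — independent of the other coefficients.
With the change, P* = 1.54/0.00418 = 368; it rises from 263.

P* ≈ 368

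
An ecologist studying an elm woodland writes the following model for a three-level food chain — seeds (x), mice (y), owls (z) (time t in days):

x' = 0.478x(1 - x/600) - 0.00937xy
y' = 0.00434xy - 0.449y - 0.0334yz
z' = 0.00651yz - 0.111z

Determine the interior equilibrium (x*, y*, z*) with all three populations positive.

From dz/dt = 0: 0.00651y* = 0.111, so y* = 17.1.
From dx/dt = 0: 0.478(1 - x*/600) = 0.00937·17.1, giving x* = 600·(1 - 0.334) = 399.
From dy/dt = 0: 0.00434·399 - 0.449 = 0.0334z*, so z* = 1.28/0.0334 = 38.5.

x* ≈ 399, y* ≈ 17.1, z* ≈ 38.5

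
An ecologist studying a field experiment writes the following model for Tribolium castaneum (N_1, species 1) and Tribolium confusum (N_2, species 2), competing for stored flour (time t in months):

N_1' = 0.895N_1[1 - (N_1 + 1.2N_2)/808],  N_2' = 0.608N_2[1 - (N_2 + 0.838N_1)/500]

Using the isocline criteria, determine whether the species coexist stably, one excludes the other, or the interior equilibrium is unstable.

species 1 excludes species 2

Compare the nullcline intercepts: K1/α12 = 808/1.2 = 673 > K2 = 500; K2/α21 = 500/0.838 = 597 < K1 = 808.
Since the inequalities point opposite ways, species 1 can invade but species 2 cannot.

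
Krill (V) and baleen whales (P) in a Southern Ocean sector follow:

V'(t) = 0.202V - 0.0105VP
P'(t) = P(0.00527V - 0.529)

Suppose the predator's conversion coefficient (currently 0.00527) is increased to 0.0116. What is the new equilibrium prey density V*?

At the interior fixed point, setting dP/dt = 0 with P > 0 fixes V* = (predator death rate)/(VP coefficient) — independent of the other coefficients.
With the change, V* = 0.529/0.0116 = 45.6; it falls from 100.

V* ≈ 45.6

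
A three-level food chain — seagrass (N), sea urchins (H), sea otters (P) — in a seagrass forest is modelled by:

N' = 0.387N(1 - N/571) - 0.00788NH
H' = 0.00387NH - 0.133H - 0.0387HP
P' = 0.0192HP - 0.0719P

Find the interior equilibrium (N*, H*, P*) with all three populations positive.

From dP/dt = 0: 0.0192H* = 0.0719, so H* = 3.74.
From dN/dt = 0: 0.387(1 - N*/571) = 0.00788·3.74, giving N* = 571·(1 - 0.0763) = 527.
From dH/dt = 0: 0.00387·527 - 0.133 = 0.0387P*, so P* = 1.91/0.0387 = 49.3.

N* ≈ 527, H* ≈ 3.74, P* ≈ 49.3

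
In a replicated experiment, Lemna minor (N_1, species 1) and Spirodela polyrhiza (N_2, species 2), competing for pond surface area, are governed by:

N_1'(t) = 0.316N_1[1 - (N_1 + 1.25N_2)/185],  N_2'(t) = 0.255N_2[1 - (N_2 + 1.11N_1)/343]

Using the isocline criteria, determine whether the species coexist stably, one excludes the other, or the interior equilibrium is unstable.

Compare the nullcline intercepts: K1/α12 = 185/1.25 = 148 < K2 = 343; K2/α21 = 343/1.11 = 309 > K1 = 185.
Since the inequalities point opposite ways, species 2 can invade but species 1 cannot.

species 2 excludes species 1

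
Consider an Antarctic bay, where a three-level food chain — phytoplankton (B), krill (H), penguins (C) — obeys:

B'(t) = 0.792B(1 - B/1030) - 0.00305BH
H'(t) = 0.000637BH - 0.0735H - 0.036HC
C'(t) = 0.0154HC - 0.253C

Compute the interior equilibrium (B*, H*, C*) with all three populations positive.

B* ≈ 965, H* ≈ 16.4, C* ≈ 15

From dC/dt = 0: 0.0154H* = 0.253, so H* = 16.4.
From dB/dt = 0: 0.792(1 - B*/1030) = 0.00305·16.4, giving B* = 1030·(1 - 0.0633) = 965.
From dH/dt = 0: 0.000637·965 - 0.0735 = 0.036C*, so C* = 0.541/0.036 = 15.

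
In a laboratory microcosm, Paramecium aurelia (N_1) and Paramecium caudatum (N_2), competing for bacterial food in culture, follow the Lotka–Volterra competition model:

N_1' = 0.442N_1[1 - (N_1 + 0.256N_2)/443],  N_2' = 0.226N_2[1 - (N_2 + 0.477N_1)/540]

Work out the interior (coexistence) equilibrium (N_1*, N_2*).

Setting both brackets to zero gives the nullclines N_1 + 0.256N_2 = 443 and 0.477N_1 + N_2 = 540.
Substituting N_2 = 540 - 0.477N_1 into the first: N_1(1 - 0.256·0.477) = 443 - 0.256·540.
So N_1* = 305/0.878 = 347, and then N_2* = 540 - 0.477·347 = 374.

N_1* ≈ 347, N_2* ≈ 374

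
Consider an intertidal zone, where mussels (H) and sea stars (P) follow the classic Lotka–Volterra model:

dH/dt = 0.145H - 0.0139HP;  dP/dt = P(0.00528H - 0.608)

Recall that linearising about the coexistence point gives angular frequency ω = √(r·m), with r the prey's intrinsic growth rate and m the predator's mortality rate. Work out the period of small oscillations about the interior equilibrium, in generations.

T ≈ 21.2 generations

Here r = 0.145 and m = 0.608, so r·m = 0.0882.
ω = √0.0882 = 0.297 per generation, hence T = 2π/ω ≈ 21.2 generations.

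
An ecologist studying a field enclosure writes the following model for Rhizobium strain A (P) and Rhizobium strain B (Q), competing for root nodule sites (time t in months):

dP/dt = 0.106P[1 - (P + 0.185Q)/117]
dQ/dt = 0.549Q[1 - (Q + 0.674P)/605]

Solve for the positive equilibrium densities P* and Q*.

Setting both brackets to zero gives the nullclines P + 0.185Q = 117 and 0.674P + Q = 605.
Substituting Q = 605 - 0.674P into the first: P(1 - 0.185·0.674) = 117 - 0.185·605.
So P* = 5.08/0.875 = 5.8, and then Q* = 605 - 0.674·5.8 = 601.

P* ≈ 5.8, Q* ≈ 601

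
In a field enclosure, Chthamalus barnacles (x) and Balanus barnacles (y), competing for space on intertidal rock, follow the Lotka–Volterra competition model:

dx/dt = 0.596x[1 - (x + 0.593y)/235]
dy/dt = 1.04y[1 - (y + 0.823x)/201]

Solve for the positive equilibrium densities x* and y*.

x* ≈ 226, y* ≈ 14.8

Setting both brackets to zero gives the nullclines x + 0.593y = 235 and 0.823x + y = 201.
Substituting y = 201 - 0.823x into the first: x(1 - 0.593·0.823) = 235 - 0.593·201.
So x* = 116/0.512 = 226, and then y* = 201 - 0.823·226 = 14.8.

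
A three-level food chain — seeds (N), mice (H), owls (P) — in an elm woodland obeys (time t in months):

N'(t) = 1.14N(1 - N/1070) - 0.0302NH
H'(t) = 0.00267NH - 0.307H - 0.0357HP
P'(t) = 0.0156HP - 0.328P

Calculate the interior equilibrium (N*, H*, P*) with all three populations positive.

From dP/dt = 0: 0.0156H* = 0.328, so H* = 21.
From dN/dt = 0: 1.14(1 - N*/1070) = 0.0302·21, giving N* = 1070·(1 - 0.557) = 474.
From dH/dt = 0: 0.00267·474 - 0.307 = 0.0357P*, so P* = 0.959/0.0357 = 26.9.

N* ≈ 474, H* ≈ 21, P* ≈ 26.9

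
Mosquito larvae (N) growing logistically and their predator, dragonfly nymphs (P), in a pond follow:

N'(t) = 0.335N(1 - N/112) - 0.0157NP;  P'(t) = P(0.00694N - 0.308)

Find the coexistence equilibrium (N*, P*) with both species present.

N* ≈ 44.4, P* ≈ 12.9

From dP/dt = 0 with P > 0: 0.00694N* = 0.308, so N* = 44.4.
Substitute into dN/dt = 0: 0.335(1 - 44.4/112) = 0.0157P*.
The bracket is 0.604, giving P* = 0.202/0.0157 = 12.9.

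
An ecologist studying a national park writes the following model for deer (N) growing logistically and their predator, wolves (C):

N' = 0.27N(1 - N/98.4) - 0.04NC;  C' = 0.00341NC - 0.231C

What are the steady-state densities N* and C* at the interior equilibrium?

From dC/dt = 0 with C > 0: 0.00341N* = 0.231, so N* = 67.7.
Substitute into dN/dt = 0: 0.27(1 - 67.7/98.4) = 0.04C*.
The bracket is 0.312, giving C* = 0.0841/0.04 = 2.1.

N* ≈ 67.7, C* ≈ 2.1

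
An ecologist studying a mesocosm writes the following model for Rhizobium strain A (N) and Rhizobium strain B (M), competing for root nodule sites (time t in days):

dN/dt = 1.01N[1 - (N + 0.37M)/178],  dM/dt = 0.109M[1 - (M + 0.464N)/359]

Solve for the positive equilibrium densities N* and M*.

Setting both brackets to zero gives the nullclines N + 0.37M = 178 and 0.464N + M = 359.
Substituting M = 359 - 0.464N into the first: N(1 - 0.37·0.464) = 178 - 0.37·359.
So N* = 45.2/0.828 = 54.5, and then M* = 359 - 0.464·54.5 = 334.

N* ≈ 54.5, M* ≈ 334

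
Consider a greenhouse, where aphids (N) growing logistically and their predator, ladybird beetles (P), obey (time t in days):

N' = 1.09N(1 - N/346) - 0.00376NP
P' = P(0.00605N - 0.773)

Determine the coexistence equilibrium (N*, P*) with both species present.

N* ≈ 128, P* ≈ 183

From dP/dt = 0 with P > 0: 0.00605N* = 0.773, so N* = 128.
Substitute into dN/dt = 0: 1.09(1 - 128/346) = 0.00376P*.
The bracket is 0.631, giving P* = 0.687/0.00376 = 183.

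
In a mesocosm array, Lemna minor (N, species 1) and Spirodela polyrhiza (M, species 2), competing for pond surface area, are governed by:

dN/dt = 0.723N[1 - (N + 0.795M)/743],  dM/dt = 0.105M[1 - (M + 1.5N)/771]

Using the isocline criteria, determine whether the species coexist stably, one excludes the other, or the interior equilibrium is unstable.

Compare the nullcline intercepts: K1/α12 = 743/0.795 = 935 > K2 = 771; K2/α21 = 771/1.5 = 514 < K1 = 743.
Since the inequalities point opposite ways, species 1 can invade but species 2 cannot.

species 1 excludes species 2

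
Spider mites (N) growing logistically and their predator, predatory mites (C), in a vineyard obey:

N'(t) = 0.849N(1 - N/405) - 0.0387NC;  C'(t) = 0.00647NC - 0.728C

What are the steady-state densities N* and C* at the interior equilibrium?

N* ≈ 113, C* ≈ 15.8

From dC/dt = 0 with C > 0: 0.00647N* = 0.728, so N* = 113.
Substitute into dN/dt = 0: 0.849(1 - 113/405) = 0.0387C*.
The bracket is 0.722, giving C* = 0.613/0.0387 = 15.8.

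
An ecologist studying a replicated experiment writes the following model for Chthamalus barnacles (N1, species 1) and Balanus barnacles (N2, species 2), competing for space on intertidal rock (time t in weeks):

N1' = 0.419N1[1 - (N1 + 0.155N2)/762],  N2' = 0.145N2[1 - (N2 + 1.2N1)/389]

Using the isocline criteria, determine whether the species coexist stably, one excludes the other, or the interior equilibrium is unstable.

Compare the nullcline intercepts: K1/α12 = 762/0.155 = 4920 > K2 = 389; K2/α21 = 389/1.2 = 324 < K1 = 762.
Since the inequalities point opposite ways, species 1 can invade but species 2 cannot.

species 1 excludes species 2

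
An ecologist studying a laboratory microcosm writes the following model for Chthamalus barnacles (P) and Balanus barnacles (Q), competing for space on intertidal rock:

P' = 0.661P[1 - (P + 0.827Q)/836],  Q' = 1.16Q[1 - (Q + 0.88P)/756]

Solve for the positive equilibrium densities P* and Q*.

Setting both brackets to zero gives the nullclines P + 0.827Q = 836 and 0.88P + Q = 756.
Substituting Q = 756 - 0.88P into the first: P(1 - 0.827·0.88) = 836 - 0.827·756.
So P* = 211/0.272 = 774, and then Q* = 756 - 0.88·774 = 74.6.

P* ≈ 774, Q* ≈ 74.6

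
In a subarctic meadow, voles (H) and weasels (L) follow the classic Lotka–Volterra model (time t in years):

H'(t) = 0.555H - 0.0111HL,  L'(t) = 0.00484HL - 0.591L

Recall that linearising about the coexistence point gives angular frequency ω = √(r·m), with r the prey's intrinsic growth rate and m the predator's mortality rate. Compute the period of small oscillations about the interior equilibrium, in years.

T ≈ 11 years

Here r = 0.555 and m = 0.591, so r·m = 0.328.
ω = √0.328 = 0.573 per year, hence T = 2π/ω ≈ 11 years.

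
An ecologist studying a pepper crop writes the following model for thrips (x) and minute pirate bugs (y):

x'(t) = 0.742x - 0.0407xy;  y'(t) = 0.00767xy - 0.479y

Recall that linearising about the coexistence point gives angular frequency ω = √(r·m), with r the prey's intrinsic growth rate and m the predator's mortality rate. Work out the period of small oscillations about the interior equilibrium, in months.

Here r = 0.742 and m = 0.479, so r·m = 0.355.
ω = √0.355 = 0.596 per month, hence T = 2π/ω ≈ 10.5 months.

T ≈ 10.5 months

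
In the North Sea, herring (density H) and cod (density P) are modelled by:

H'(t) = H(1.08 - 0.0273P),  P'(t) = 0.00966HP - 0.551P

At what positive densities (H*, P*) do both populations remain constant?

H* ≈ 57, P* ≈ 39.6

Set dP/dt = 0 with P > 0: 0.00966H - 0.551 = 0, so H* = 0.551/0.00966 = 57.
Set dH/dt = 0 with H > 0: 1.08 - 0.0273P = 0, so P* = 1.08/0.0273 = 39.6.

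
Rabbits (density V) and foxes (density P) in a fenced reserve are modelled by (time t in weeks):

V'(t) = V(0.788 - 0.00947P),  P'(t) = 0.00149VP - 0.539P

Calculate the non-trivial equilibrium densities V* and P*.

V* ≈ 362, P* ≈ 83.2

Set dP/dt = 0 with P > 0: 0.00149V - 0.539 = 0, so V* = 0.539/0.00149 = 362.
Set dV/dt = 0 with V > 0: 0.788 - 0.00947P = 0, so P* = 0.788/0.00947 = 83.2.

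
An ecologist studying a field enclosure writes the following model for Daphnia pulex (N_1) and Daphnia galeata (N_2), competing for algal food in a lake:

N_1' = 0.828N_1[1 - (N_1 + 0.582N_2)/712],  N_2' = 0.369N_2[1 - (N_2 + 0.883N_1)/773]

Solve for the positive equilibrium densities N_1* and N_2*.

Setting both brackets to zero gives the nullclines N_1 + 0.582N_2 = 712 and 0.883N_1 + N_2 = 773.
Substituting N_2 = 773 - 0.883N_1 into the first: N_1(1 - 0.582·0.883) = 712 - 0.582·773.
So N_1* = 262/0.486 = 539, and then N_2* = 773 - 0.883·539 = 297.

N_1* ≈ 539, N_2* ≈ 297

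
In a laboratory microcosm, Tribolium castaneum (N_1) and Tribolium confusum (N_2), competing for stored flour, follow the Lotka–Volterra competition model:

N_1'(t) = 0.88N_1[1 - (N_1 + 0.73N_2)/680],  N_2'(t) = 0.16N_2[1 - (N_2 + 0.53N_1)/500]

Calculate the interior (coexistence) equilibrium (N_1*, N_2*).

Setting both brackets to zero gives the nullclines N_1 + 0.73N_2 = 680 and 0.53N_1 + N_2 = 500.
Substituting N_2 = 500 - 0.53N_1 into the first: N_1(1 - 0.73·0.53) = 680 - 0.73·500.
So N_1* = 315/0.613 = 514, and then N_2* = 500 - 0.53·514 = 228.

N_1* ≈ 514, N_2* ≈ 228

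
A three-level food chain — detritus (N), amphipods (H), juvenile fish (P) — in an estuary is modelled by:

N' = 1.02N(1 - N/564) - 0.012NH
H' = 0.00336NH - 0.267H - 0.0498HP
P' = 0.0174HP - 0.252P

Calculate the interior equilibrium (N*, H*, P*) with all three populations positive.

N* ≈ 468, H* ≈ 14.5, P* ≈ 26.2

From dP/dt = 0: 0.0174H* = 0.252, so H* = 14.5.
From dN/dt = 0: 1.02(1 - N*/564) = 0.012·14.5, giving N* = 564·(1 - 0.17) = 468.
From dH/dt = 0: 0.00336·468 - 0.267 = 0.0498P*, so P* = 1.31/0.0498 = 26.2.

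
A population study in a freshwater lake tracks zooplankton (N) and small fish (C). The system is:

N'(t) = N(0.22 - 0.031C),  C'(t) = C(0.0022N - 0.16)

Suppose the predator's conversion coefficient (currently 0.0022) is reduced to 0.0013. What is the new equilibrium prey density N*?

At the interior fixed point, setting dC/dt = 0 with C > 0 fixes N* = (predator death rate)/(NC coefficient) — independent of the other coefficients.
With the change, N* = 0.16/0.0013 = 123; it rises from 72.7.

N* ≈ 123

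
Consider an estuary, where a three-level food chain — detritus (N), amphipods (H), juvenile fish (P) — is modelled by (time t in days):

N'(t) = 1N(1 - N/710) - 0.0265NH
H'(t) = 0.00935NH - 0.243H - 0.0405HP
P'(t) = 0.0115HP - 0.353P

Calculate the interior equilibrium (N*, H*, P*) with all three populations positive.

From dP/dt = 0: 0.0115H* = 0.353, so H* = 30.7.
From dN/dt = 0: 1(1 - N*/710) = 0.0265·30.7, giving N* = 710·(1 - 0.813) = 132.
From dH/dt = 0: 0.00935·132 - 0.243 = 0.0405P*, so P* = 0.996/0.0405 = 24.6.

N* ≈ 132, H* ≈ 30.7, P* ≈ 24.6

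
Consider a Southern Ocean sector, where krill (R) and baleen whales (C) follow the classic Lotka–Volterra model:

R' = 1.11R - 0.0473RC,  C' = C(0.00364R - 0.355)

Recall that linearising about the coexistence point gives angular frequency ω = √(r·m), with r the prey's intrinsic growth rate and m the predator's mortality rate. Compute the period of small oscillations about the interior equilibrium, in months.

Here r = 1.11 and m = 0.355, so r·m = 0.394.
ω = √0.394 = 0.628 per month, hence T = 2π/ω ≈ 10 months.

T ≈ 10 months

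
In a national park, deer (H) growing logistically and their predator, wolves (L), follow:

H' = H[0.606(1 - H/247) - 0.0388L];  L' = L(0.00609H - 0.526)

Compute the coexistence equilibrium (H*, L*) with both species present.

From dL/dt = 0 with L > 0: 0.00609H* = 0.526, so H* = 86.4.
Substitute into dH/dt = 0: 0.606(1 - 86.4/247) = 0.0388L*.
The bracket is 0.65, giving L* = 0.394/0.0388 = 10.2.

H* ≈ 86.4, L* ≈ 10.2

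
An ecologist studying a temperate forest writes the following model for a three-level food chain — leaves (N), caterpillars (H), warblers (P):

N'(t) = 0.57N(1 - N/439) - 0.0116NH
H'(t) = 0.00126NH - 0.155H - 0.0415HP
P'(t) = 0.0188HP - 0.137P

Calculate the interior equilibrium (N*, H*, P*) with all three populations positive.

N* ≈ 374, H* ≈ 7.29, P* ≈ 7.62

From dP/dt = 0: 0.0188H* = 0.137, so H* = 7.29.
From dN/dt = 0: 0.57(1 - N*/439) = 0.0116·7.29, giving N* = 439·(1 - 0.148) = 374.
From dH/dt = 0: 0.00126·374 - 0.155 = 0.0415P*, so P* = 0.316/0.0415 = 7.62.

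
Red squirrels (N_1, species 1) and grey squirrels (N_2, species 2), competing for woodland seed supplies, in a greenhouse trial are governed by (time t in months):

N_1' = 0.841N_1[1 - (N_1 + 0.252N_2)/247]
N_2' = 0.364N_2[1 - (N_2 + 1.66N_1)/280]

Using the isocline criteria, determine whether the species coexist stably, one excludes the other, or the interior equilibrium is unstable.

species 1 excludes species 2

Compare the nullcline intercepts: K1/α12 = 247/0.252 = 980 > K2 = 280; K2/α21 = 280/1.66 = 169 < K1 = 247.
Since the inequalities point opposite ways, species 1 can invade but species 2 cannot.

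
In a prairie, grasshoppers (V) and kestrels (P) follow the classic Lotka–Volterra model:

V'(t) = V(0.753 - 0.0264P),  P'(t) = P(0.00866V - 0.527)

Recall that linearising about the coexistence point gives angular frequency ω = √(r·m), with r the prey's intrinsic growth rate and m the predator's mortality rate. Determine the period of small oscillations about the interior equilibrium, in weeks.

T ≈ 9.97 weeks

Here r = 0.753 and m = 0.527, so r·m = 0.397.
ω = √0.397 = 0.63 per week, hence T = 2π/ω ≈ 9.97 weeks.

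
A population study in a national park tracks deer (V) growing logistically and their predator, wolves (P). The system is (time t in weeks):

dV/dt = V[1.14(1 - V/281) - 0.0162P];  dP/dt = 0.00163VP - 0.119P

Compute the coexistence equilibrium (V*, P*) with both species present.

V* ≈ 73, P* ≈ 52.1

From dP/dt = 0 with P > 0: 0.00163V* = 0.119, so V* = 73.
Substitute into dV/dt = 0: 1.14(1 - 73/281) = 0.0162P*.
The bracket is 0.74, giving P* = 0.844/0.0162 = 52.1.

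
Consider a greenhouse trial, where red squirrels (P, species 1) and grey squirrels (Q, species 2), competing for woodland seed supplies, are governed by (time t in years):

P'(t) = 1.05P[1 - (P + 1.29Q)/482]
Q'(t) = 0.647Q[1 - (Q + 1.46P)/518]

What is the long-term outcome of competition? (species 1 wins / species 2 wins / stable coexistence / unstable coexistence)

Compare the nullcline intercepts: K1/α12 = 482/1.29 = 374 < K2 = 518; K2/α21 = 518/1.46 = 355 < K1 = 482.
Since both are reversed, neither can invade when rare; the interior point is a saddle.

unstable coexistence (outcome depends on initial conditions)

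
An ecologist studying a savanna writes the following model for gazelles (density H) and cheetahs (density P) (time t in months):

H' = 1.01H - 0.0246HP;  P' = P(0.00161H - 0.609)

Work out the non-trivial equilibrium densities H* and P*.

Set dP/dt = 0 with P > 0: 0.00161H - 0.609 = 0, so H* = 0.609/0.00161 = 378.
Set dH/dt = 0 with H > 0: 1.01 - 0.0246P = 0, so P* = 1.01/0.0246 = 41.1.

H* ≈ 378, P* ≈ 41.1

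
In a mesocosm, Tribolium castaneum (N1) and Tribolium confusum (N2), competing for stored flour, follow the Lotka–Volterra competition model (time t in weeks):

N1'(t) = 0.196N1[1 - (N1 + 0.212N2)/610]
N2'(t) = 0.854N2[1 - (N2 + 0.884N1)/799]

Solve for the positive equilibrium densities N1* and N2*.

Setting both brackets to zero gives the nullclines N1 + 0.212N2 = 610 and 0.884N1 + N2 = 799.
Substituting N2 = 799 - 0.884N1 into the first: N1(1 - 0.212·0.884) = 610 - 0.212·799.
So N1* = 441/0.813 = 542, and then N2* = 799 - 0.884·542 = 320.

N1* ≈ 542, N2* ≈ 320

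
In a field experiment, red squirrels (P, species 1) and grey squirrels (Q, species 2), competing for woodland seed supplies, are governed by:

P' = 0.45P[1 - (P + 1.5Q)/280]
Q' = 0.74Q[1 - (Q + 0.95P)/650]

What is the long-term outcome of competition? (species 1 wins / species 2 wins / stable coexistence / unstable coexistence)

Compare the nullcline intercepts: K1/α12 = 280/1.5 = 187 < K2 = 650; K2/α21 = 650/0.95 = 684 > K1 = 280.
Since the inequalities point opposite ways, species 2 can invade but species 1 cannot.

species 2 excludes species 1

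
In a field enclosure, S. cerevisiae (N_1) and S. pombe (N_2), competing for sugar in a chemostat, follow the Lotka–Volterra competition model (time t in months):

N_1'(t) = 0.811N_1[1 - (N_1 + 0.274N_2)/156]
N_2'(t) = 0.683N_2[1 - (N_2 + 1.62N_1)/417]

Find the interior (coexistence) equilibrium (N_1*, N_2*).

Setting both brackets to zero gives the nullclines N_1 + 0.274N_2 = 156 and 1.62N_1 + N_2 = 417.
Substituting N_2 = 417 - 1.62N_1 into the first: N_1(1 - 0.274·1.62) = 156 - 0.274·417.
So N_1* = 41.7/0.556 = 75.1, and then N_2* = 417 - 1.62·75.1 = 295.

N_1* ≈ 75.1, N_2* ≈ 295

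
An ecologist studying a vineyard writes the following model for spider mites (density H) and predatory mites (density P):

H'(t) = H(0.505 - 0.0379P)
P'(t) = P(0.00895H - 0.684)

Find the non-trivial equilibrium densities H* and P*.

Set dP/dt = 0 with P > 0: 0.00895H - 0.684 = 0, so H* = 0.684/0.00895 = 76.4.
Set dH/dt = 0 with H > 0: 0.505 - 0.0379P = 0, so P* = 0.505/0.0379 = 13.3.

H* ≈ 76.4, P* ≈ 13.3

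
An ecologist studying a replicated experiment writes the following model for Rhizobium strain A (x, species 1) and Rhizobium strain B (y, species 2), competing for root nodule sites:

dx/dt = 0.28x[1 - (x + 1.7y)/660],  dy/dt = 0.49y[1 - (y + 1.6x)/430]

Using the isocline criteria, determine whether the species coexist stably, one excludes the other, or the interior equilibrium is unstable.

unstable coexistence (outcome depends on initial conditions)

Compare the nullcline intercepts: K1/α12 = 660/1.7 = 388 < K2 = 430; K2/α21 = 430/1.6 = 269 < K1 = 660.
Since both are reversed, neither can invade when rare; the interior point is a saddle.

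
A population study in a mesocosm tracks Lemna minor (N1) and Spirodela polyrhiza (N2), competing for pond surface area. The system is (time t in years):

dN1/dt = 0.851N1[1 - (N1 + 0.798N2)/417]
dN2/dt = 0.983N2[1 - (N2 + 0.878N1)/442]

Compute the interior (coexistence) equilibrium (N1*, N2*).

Setting both brackets to zero gives the nullclines N1 + 0.798N2 = 417 and 0.878N1 + N2 = 442.
Substituting N2 = 442 - 0.878N1 into the first: N1(1 - 0.798·0.878) = 417 - 0.798·442.
So N1* = 64.3/0.299 = 215, and then N2* = 442 - 0.878·215 = 253.

N1* ≈ 215, N2* ≈ 253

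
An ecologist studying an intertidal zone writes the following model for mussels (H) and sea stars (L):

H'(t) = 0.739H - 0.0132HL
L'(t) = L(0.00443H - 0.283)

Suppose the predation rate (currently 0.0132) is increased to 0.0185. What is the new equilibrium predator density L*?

At the interior fixed point, setting dH/dt = 0 with H > 0 fixes L* = (prey growth rate)/(HL coefficient) — independent of the other coefficients.
With the change, L* = 0.739/0.0185 = 39.9; it falls from 56.

L* ≈ 39.9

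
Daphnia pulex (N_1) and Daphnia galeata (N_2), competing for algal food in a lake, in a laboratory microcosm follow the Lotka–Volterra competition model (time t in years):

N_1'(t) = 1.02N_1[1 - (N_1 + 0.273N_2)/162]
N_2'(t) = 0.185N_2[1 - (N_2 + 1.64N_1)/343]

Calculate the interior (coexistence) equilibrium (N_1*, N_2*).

N_1* ≈ 124, N_2* ≈ 140

Setting both brackets to zero gives the nullclines N_1 + 0.273N_2 = 162 and 1.64N_1 + N_2 = 343.
Substituting N_2 = 343 - 1.64N_1 into the first: N_1(1 - 0.273·1.64) = 162 - 0.273·343.
So N_1* = 68.4/0.552 = 124, and then N_2* = 343 - 1.64·124 = 140.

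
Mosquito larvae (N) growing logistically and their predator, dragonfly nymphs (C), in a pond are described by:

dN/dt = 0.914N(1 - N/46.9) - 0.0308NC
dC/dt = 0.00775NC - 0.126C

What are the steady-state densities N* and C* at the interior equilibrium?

N* ≈ 16.3, C* ≈ 19.4

From dC/dt = 0 with C > 0: 0.00775N* = 0.126, so N* = 16.3.
Substitute into dN/dt = 0: 0.914(1 - 16.3/46.9) = 0.0308C*.
The bracket is 0.653, giving C* = 0.597/0.0308 = 19.4.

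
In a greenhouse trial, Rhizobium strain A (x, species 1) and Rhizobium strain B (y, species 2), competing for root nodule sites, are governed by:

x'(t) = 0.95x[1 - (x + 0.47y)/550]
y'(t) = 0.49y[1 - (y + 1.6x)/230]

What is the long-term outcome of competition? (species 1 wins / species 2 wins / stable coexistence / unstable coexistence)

species 1 excludes species 2

Compare the nullcline intercepts: K1/α12 = 550/0.47 = 1170 > K2 = 230; K2/α21 = 230/1.6 = 144 < K1 = 550.
Since the inequalities point opposite ways, species 1 can invade but species 2 cannot.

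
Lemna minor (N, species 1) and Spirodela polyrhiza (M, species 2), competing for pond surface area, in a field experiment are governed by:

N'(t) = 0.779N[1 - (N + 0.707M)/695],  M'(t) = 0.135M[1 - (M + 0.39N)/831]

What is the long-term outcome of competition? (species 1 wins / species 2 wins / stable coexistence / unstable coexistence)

stable coexistence

Compare the nullcline intercepts: K1/α12 = 695/0.707 = 983 > K2 = 831; K2/α21 = 831/0.39 = 2130 > K1 = 695.
Since both inequalities hold, each species can invade when rare, so the interior equilibrium is stable.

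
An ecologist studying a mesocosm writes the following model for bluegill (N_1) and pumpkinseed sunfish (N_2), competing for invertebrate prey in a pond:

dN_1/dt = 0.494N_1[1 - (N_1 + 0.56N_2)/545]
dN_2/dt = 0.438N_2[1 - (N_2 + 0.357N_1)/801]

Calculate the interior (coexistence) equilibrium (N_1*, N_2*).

N_1* ≈ 121, N_2* ≈ 758

Setting both brackets to zero gives the nullclines N_1 + 0.56N_2 = 545 and 0.357N_1 + N_2 = 801.
Substituting N_2 = 801 - 0.357N_1 into the first: N_1(1 - 0.56·0.357) = 545 - 0.56·801.
So N_1* = 96.4/0.8 = 121, and then N_2* = 801 - 0.357·121 = 758.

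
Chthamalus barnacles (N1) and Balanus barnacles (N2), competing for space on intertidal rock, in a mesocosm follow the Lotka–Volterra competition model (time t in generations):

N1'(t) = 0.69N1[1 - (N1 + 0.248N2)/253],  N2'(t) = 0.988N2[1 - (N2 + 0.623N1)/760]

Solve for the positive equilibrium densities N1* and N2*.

Setting both brackets to zero gives the nullclines N1 + 0.248N2 = 253 and 0.623N1 + N2 = 760.
Substituting N2 = 760 - 0.623N1 into the first: N1(1 - 0.248·0.623) = 253 - 0.248·760.
So N1* = 64.5/0.845 = 76.3, and then N2* = 760 - 0.623·76.3 = 712.

N1* ≈ 76.3, N2* ≈ 712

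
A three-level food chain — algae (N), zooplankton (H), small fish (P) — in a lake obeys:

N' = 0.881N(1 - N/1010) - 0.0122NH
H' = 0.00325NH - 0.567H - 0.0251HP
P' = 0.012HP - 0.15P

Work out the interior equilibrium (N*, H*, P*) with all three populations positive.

N* ≈ 835, H* ≈ 12.5, P* ≈ 85.5

From dP/dt = 0: 0.012H* = 0.15, so H* = 12.5.
From dN/dt = 0: 0.881(1 - N*/1010) = 0.0122·12.5, giving N* = 1010·(1 - 0.173) = 835.
From dH/dt = 0: 0.00325·835 - 0.567 = 0.0251P*, so P* = 2.15/0.0251 = 85.5.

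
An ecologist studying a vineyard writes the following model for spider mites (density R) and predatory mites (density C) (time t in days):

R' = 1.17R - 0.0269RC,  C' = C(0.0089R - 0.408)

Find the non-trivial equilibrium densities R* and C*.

R* ≈ 45.8, C* ≈ 43.5

Set dC/dt = 0 with C > 0: 0.0089R - 0.408 = 0, so R* = 0.408/0.0089 = 45.8.
Set dR/dt = 0 with R > 0: 1.17 - 0.0269C = 0, so C* = 1.17/0.0269 = 43.5.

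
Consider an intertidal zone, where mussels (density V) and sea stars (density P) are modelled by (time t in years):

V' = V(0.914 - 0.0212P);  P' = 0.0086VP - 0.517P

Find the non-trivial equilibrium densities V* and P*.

V* ≈ 60.1, P* ≈ 43.1

Set dP/dt = 0 with P > 0: 0.0086V - 0.517 = 0, so V* = 0.517/0.0086 = 60.1.
Set dV/dt = 0 with V > 0: 0.914 - 0.0212P = 0, so P* = 0.914/0.0212 = 43.1.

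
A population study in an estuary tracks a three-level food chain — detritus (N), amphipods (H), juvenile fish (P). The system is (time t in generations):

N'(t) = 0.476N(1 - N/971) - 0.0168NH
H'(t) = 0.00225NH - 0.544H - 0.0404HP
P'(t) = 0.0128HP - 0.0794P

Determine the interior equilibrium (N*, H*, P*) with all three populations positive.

From dP/dt = 0: 0.0128H* = 0.0794, so H* = 6.2.
From dN/dt = 0: 0.476(1 - N*/971) = 0.0168·6.2, giving N* = 971·(1 - 0.219) = 758.
From dH/dt = 0: 0.00225·758 - 0.544 = 0.0404P*, so P* = 1.16/0.0404 = 28.8.

N* ≈ 758, H* ≈ 6.2, P* ≈ 28.8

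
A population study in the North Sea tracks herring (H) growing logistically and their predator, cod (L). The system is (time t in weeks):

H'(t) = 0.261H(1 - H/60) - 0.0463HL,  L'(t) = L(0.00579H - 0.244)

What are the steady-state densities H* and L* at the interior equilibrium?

H* ≈ 42.1, L* ≈ 1.68

From dL/dt = 0 with L > 0: 0.00579H* = 0.244, so H* = 42.1.
Substitute into dH/dt = 0: 0.261(1 - 42.1/60) = 0.0463L*.
The bracket is 0.298, giving L* = 0.0777/0.0463 = 1.68.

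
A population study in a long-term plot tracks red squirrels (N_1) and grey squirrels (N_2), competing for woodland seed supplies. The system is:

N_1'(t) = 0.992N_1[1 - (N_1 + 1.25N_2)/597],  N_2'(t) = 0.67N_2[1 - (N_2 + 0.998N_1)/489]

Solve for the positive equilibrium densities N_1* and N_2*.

Setting both brackets to zero gives the nullclines N_1 + 1.25N_2 = 597 and 0.998N_1 + N_2 = 489.
Substituting N_2 = 489 - 0.998N_1 into the first: N_1(1 - 1.25·0.998) = 597 - 1.25·489.
So N_1* = -14.2/-0.248 = 57.6, and then N_2* = 489 - 0.998·57.6 = 432.

N_1* ≈ 57.6, N_2* ≈ 432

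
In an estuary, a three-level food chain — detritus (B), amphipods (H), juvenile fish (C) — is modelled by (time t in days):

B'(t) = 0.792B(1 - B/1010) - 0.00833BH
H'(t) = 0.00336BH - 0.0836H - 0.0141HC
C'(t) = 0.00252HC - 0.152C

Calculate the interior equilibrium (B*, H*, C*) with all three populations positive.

From dC/dt = 0: 0.00252H* = 0.152, so H* = 60.3.
From dB/dt = 0: 0.792(1 - B*/1010) = 0.00833·60.3, giving B* = 1010·(1 - 0.634) = 369.
From dH/dt = 0: 0.00336·369 - 0.0836 = 0.0141C*, so C* = 1.16/0.0141 = 82.1.

B* ≈ 369, H* ≈ 60.3, C* ≈ 82.1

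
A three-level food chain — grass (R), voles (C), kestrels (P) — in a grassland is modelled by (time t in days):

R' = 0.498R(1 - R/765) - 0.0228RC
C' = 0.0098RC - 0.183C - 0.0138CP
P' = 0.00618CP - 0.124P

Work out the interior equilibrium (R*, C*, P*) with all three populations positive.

From dP/dt = 0: 0.00618C* = 0.124, so C* = 20.1.
From dR/dt = 0: 0.498(1 - R*/765) = 0.0228·20.1, giving R* = 765·(1 - 0.919) = 62.3.
From dC/dt = 0: 0.0098·62.3 - 0.183 = 0.0138P*, so P* = 0.427/0.0138 = 30.9.

R* ≈ 62.3, C* ≈ 20.1, P* ≈ 30.9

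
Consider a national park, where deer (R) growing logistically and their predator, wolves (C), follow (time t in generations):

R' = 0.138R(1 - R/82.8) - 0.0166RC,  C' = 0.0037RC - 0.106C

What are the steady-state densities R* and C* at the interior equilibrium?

From dC/dt = 0 with C > 0: 0.0037R* = 0.106, so R* = 28.6.
Substitute into dR/dt = 0: 0.138(1 - 28.6/82.8) = 0.0166C*.
The bracket is 0.654, giving C* = 0.0903/0.0166 = 5.44.

R* ≈ 28.6, C* ≈ 5.44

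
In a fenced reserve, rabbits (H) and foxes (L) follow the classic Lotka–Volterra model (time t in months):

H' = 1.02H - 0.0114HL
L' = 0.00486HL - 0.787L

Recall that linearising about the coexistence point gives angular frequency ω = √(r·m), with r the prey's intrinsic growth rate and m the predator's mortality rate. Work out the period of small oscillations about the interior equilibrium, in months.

Here r = 1.02 and m = 0.787, so r·m = 0.803.
ω = √0.803 = 0.896 per month, hence T = 2π/ω ≈ 7.01 months.

T ≈ 7.01 months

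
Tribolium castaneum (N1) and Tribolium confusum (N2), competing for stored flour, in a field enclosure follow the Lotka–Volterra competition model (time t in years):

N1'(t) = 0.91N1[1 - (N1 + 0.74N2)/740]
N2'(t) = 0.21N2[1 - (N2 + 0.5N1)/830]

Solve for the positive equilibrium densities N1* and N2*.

N1* ≈ 200, N2* ≈ 730

Setting both brackets to zero gives the nullclines N1 + 0.74N2 = 740 and 0.5N1 + N2 = 830.
Substituting N2 = 830 - 0.5N1 into the first: N1(1 - 0.74·0.5) = 740 - 0.74·830.
So N1* = 126/0.63 = 200, and then N2* = 830 - 0.5·200 = 730.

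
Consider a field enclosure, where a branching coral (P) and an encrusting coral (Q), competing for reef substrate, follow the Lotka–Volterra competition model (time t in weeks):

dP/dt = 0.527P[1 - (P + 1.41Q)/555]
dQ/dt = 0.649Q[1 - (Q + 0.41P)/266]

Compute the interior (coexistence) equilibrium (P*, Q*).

Setting both brackets to zero gives the nullclines P + 1.41Q = 555 and 0.41P + Q = 266.
Substituting Q = 266 - 0.41P into the first: P(1 - 1.41·0.41) = 555 - 1.41·266.
So P* = 180/0.422 = 426, and then Q* = 266 - 0.41·426 = 91.1.

P* ≈ 426, Q* ≈ 91.1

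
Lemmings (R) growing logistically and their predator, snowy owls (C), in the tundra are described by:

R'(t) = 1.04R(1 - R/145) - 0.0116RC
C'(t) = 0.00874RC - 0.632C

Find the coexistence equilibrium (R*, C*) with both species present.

From dC/dt = 0 with C > 0: 0.00874R* = 0.632, so R* = 72.3.
Substitute into dR/dt = 0: 1.04(1 - 72.3/145) = 0.0116C*.
The bracket is 0.501, giving C* = 0.521/0.0116 = 44.9.

R* ≈ 72.3, C* ≈ 44.9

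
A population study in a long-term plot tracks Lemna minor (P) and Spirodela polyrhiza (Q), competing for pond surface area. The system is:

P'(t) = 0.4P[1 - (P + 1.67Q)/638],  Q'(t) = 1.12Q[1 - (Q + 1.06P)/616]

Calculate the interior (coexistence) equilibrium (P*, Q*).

Setting both brackets to zero gives the nullclines P + 1.67Q = 638 and 1.06P + Q = 616.
Substituting Q = 616 - 1.06P into the first: P(1 - 1.67·1.06) = 638 - 1.67·616.
So P* = -391/-0.77 = 507, and then Q* = 616 - 1.06·507 = 78.3.

P* ≈ 507, Q* ≈ 78.3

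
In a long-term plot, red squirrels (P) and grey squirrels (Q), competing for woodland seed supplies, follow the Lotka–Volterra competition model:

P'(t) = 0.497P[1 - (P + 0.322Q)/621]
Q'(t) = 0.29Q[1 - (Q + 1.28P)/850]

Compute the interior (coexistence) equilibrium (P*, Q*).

Setting both brackets to zero gives the nullclines P + 0.322Q = 621 and 1.28P + Q = 850.
Substituting Q = 850 - 1.28P into the first: P(1 - 0.322·1.28) = 621 - 0.322·850.
So P* = 347/0.588 = 591, and then Q* = 850 - 1.28·591 = 93.8.

P* ≈ 591, Q* ≈ 93.8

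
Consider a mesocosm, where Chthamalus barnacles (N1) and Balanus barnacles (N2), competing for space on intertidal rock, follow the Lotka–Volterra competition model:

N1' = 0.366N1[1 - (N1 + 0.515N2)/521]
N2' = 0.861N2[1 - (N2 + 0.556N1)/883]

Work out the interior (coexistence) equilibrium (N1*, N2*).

Setting both brackets to zero gives the nullclines N1 + 0.515N2 = 521 and 0.556N1 + N2 = 883.
Substituting N2 = 883 - 0.556N1 into the first: N1(1 - 0.515·0.556) = 521 - 0.515·883.
So N1* = 66.3/0.714 = 92.8, and then N2* = 883 - 0.556·92.8 = 831.

N1* ≈ 92.8, N2* ≈ 831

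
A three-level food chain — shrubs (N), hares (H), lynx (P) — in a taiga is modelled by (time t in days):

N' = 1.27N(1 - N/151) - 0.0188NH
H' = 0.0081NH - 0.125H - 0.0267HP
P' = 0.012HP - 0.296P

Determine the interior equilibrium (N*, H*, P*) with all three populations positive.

From dP/dt = 0: 0.012H* = 0.296, so H* = 24.7.
From dN/dt = 0: 1.27(1 - N*/151) = 0.0188·24.7, giving N* = 151·(1 - 0.365) = 95.9.
From dH/dt = 0: 0.0081·95.9 - 0.125 = 0.0267P*, so P* = 0.651/0.0267 = 24.4.

N* ≈ 95.9, H* ≈ 24.7, P* ≈ 24.4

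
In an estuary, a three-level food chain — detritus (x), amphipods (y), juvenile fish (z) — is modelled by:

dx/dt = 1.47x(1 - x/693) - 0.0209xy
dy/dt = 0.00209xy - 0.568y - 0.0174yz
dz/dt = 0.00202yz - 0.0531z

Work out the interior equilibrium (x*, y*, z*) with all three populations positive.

From dz/dt = 0: 0.00202y* = 0.0531, so y* = 26.3.
From dx/dt = 0: 1.47(1 - x*/693) = 0.0209·26.3, giving x* = 693·(1 - 0.374) = 434.
From dy/dt = 0: 0.00209·434 - 0.568 = 0.0174z*, so z* = 0.339/0.0174 = 19.5.

x* ≈ 434, y* ≈ 26.3, z* ≈ 19.5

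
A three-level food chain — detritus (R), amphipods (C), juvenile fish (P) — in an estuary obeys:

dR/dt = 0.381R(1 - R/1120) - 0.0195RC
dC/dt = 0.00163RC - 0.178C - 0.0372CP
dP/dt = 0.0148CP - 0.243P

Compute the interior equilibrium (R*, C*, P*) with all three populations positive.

R* ≈ 179, C* ≈ 16.4, P* ≈ 3.05

From dP/dt = 0: 0.0148C* = 0.243, so C* = 16.4.
From dR/dt = 0: 0.381(1 - R*/1120) = 0.0195·16.4, giving R* = 1120·(1 - 0.84) = 179.
From dC/dt = 0: 0.00163·179 - 0.178 = 0.0372P*, so P* = 0.113/0.0372 = 3.05.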